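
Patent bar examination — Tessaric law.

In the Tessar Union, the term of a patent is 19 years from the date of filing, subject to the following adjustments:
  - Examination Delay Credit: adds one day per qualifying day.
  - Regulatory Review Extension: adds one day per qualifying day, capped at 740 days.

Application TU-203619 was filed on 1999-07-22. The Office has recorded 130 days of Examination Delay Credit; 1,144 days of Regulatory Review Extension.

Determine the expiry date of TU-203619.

2020-12-08

Base term: filing date + 19 years → 22 July 2018.
Examination Delay Credit: +130 days → 29 November 2018.
Regulatory Review Extension: 1144 days claimed exceeds the 740-day cap, so +740 days → 8 December 2020.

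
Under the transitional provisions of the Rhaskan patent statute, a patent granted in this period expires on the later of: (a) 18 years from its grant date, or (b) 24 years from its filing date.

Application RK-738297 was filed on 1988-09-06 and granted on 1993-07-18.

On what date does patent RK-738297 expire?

September 6, 2012

(a) grant + 18 years → 18 July 2011.
(b) filing + 24 years → 6 September 2012.
Later of the two: 6 September 2012.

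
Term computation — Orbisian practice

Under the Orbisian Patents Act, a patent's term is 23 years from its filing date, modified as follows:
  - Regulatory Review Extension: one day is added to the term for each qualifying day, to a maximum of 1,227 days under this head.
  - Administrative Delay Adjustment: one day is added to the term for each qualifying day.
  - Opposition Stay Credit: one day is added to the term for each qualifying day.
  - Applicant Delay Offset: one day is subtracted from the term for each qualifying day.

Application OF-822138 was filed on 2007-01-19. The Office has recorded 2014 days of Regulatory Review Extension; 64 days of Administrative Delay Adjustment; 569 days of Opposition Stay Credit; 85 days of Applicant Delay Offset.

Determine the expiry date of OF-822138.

Base term: filing date + 23 years → 19 January 2030.
Regulatory Review Extension: 2014 days claimed exceeds the 1227-day cap, so +1227 days → 30 May 2033.
Administrative Delay Adjustment: +64 days → 2 August 2033.
Opposition Stay Credit: +569 days → 22 February 2035.
Applicant Delay Offset: −85 days → 29 November 2034.

2034-11-29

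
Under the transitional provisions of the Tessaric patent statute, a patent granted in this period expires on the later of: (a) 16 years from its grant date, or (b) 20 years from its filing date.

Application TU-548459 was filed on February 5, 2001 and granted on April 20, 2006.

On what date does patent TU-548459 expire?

April 20, 2022

(a) grant + 16 years → 20 April 2022.
(b) filing + 20 years → 5 February 2021.
Later of the two: 20 April 2022.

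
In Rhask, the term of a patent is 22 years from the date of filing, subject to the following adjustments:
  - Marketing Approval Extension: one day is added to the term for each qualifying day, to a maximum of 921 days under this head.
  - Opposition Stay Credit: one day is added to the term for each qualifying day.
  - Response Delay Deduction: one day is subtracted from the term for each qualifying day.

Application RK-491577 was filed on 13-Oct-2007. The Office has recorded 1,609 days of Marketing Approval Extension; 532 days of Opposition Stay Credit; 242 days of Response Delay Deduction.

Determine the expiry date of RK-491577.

2033-02-05

Base term: filing date + 22 years → 13 October 2029.
Marketing Approval Extension: 1609 days claimed exceeds the 921-day cap, so +921 days → 21 April 2032.
Opposition Stay Credit: +532 days → 5 October 2033.
Response Delay Deduction: −242 days → 5 February 2033.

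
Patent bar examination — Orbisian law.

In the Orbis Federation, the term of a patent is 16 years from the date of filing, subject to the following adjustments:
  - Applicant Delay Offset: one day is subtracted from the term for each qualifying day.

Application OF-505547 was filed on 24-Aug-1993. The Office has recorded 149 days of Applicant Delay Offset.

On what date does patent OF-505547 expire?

2009-03-28

Base term: filing date + 16 years → 24 August 2009.
Applicant Delay Offset: −149 days → 28 March 2009.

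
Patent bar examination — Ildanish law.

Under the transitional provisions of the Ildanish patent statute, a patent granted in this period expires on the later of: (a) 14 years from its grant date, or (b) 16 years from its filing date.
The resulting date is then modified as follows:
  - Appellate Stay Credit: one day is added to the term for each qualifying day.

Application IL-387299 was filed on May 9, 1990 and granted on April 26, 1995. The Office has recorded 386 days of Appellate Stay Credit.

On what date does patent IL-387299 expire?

(a) grant + 14 years → 26 April 2009.
(b) filing + 16 years → 9 May 2006.
Later of the two: 26 April 2009.
Appellate Stay Credit: +386 days → 17 May 2010.

2010-05-17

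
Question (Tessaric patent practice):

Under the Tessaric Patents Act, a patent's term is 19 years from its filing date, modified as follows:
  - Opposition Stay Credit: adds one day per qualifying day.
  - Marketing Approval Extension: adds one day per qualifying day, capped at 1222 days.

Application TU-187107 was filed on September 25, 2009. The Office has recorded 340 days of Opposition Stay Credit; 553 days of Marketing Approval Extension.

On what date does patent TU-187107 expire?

Base term: filing date + 19 years → 25 September 2028.
Opposition Stay Credit: +340 days → 31 August 2029.
Marketing Approval Extension: 553 days (within the 1222-day cap) → +553 days → 7 March 2031.

2031-03-07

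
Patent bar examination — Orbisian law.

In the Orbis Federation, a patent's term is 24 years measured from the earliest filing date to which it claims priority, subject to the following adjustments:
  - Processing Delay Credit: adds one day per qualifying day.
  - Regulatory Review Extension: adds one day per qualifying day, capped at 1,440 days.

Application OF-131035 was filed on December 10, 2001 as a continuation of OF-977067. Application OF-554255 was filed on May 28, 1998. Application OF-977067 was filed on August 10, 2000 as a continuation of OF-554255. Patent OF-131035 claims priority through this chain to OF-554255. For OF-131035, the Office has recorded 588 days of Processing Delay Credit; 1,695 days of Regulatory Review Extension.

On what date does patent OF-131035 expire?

December 16, 2027

Earliest priority filing: 28 May 1998.
Base term: 28 May 1998 + 24 years → 28 May 2022.
Processing Delay Credit: +588 days → 6 January 2024.
Regulatory Review Extension: 1695 days claimed exceeds the 1440-day cap, so +1440 days → 16 December 2027.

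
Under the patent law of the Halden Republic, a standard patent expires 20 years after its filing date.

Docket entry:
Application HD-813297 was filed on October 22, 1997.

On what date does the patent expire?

October 22, 2017

Filing date + 20 years → 22 October 2017.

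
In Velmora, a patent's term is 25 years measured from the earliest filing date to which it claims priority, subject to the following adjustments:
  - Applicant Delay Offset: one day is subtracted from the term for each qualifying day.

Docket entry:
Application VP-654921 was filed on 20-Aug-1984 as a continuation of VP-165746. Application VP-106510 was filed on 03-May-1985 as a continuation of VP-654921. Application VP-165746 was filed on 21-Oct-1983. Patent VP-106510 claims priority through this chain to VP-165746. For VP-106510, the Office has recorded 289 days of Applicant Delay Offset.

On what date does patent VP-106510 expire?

2008-01-06

Earliest priority filing: 21 October 1983.
Base term: 21 October 1983 + 25 years → 21 October 2008.
Applicant Delay Offset: −289 days → 6 January 2008.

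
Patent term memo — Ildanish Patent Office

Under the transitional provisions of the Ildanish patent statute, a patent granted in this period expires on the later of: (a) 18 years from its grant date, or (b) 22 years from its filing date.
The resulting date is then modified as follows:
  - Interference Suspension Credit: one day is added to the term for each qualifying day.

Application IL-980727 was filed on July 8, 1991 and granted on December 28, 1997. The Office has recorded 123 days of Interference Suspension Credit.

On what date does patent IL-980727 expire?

2016-04-29

(a) grant + 18 years → 28 December 2015.
(b) filing + 22 years → 8 July 2013.
Later of the two: 28 December 2015.
Interference Suspension Credit: +123 days → 29 April 2016.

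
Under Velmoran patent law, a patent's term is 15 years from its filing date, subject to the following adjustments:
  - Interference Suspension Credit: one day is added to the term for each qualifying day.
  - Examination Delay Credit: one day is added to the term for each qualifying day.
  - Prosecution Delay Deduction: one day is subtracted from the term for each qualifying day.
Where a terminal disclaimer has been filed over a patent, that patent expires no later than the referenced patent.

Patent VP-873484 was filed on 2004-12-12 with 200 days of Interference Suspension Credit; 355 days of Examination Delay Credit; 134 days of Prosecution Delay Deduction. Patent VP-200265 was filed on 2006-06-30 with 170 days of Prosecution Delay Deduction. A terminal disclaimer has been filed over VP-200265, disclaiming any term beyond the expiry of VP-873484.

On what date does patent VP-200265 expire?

January 11, 2021

Natural term of VP-200265:
  Base: filing + 15 years → 30 June 2021.
  Prosecution Delay Deduction: −170 days → 11 January 2021.
Expiry of referenced patent VP-873484:
  Base: filing + 15 years → 12 December 2019.
  Interference Suspension Credit: +200 days → 29 June 2020.
  Examination Delay Credit: +355 days → 19 June 2021.
  Prosecution Delay Deduction: −134 days → 5 February 2021.
Terminal disclaimer: VP-200265 expires on the earlier of 11 January 2021 and 5 February 2021.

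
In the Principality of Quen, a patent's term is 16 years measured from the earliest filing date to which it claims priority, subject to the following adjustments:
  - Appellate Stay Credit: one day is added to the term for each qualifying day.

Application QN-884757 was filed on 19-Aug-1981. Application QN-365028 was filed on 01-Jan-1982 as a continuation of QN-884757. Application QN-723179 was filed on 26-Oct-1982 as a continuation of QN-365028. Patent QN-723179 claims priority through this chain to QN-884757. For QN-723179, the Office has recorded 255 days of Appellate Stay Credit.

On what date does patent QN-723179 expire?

May 1, 1998

Earliest priority filing: 19 August 1981.
Base term: 19 August 1981 + 16 years → 19 August 1997.
Appellate Stay Credit: +255 days → 1 May 1998.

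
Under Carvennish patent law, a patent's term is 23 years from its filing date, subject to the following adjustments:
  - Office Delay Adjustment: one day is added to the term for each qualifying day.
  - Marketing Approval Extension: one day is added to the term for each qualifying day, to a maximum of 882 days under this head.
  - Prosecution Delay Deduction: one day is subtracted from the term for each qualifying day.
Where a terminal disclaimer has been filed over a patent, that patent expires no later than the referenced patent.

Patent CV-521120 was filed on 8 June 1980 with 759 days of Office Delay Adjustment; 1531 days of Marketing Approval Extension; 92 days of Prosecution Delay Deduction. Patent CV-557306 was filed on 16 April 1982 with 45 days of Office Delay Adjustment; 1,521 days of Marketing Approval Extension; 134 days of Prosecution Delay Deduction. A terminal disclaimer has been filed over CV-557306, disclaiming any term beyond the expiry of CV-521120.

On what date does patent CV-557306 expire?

2007-06-18

Natural term of CV-557306:
  Base: filing + 23 years → 16 April 2005.
  Office Delay Adjustment: +45 days → 31 May 2005.
  Marketing Approval Extension: 1521 days claimed exceeds the 882-day cap, so +882 days → 30 October 2007.
  Prosecution Delay Deduction: −134 days → 18 June 2007.
Expiry of referenced patent CV-521120:
  Base: filing + 23 years → 8 June 2003.
  Office Delay Adjustment: +759 days → 6 July 2005.
  Marketing Approval Extension: 1531 days claimed exceeds the 882-day cap, so +882 days → 5 December 2007.
  Prosecution Delay Deduction: −92 days → 4 September 2007.
Terminal disclaimer: CV-557306 expires on the earlier of 18 June 2007 and 4 September 2007.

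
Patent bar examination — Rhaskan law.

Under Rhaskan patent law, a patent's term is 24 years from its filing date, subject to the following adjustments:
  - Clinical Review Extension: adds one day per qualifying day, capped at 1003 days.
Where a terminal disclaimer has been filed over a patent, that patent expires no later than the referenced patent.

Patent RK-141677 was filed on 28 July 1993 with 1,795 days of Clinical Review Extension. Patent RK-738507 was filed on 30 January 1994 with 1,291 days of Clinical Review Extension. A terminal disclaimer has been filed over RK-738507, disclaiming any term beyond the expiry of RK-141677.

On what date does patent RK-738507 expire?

Natural term of RK-738507:
  Base: filing + 24 years → 30 January 2018.
  Clinical Review Extension: 1291 days claimed exceeds the 1003-day cap, so +1003 days → 29 October 2020.
Expiry of referenced patent RK-141677:
  Base: filing + 24 years → 28 July 2017.
  Clinical Review Extension: 1795 days claimed exceeds the 1003-day cap, so +1003 days → 26 April 2020.
Terminal disclaimer: RK-738507 expires on the earlier of 29 October 2020 and 26 April 2020.

2020-04-26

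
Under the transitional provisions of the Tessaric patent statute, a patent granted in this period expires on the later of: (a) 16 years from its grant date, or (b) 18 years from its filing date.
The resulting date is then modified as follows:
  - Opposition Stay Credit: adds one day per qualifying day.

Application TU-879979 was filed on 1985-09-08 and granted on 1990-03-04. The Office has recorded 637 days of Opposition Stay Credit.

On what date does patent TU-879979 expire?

(a) grant + 16 years → 4 March 2006.
(b) filing + 18 years → 8 September 2003.
Later of the two: 4 March 2006.
Opposition Stay Credit: +637 days → 1 December 2007.

2007-12-01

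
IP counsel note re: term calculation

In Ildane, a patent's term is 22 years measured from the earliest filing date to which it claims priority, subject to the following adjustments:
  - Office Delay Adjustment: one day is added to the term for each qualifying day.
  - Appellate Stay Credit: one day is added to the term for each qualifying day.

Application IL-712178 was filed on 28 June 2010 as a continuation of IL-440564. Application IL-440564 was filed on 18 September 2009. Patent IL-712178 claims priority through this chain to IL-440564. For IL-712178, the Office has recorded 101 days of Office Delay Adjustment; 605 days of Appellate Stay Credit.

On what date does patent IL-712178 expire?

Earliest priority filing: 18 September 2009.
Base term: 18 September 2009 + 22 years → 18 September 2031.
Office Delay Adjustment: +101 days → 28 December 2031.
Appellate Stay Credit: +605 days → 24 August 2033.

2033-08-24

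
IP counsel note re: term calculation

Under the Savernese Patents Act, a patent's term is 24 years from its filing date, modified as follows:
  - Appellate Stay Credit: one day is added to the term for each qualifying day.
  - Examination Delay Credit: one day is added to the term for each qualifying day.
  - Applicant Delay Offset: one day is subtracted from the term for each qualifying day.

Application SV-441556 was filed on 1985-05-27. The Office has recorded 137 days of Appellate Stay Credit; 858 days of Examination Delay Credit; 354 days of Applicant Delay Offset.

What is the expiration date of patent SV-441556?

Base term: filing date + 24 years → 27 May 2009.
Appellate Stay Credit: +137 days → 11 October 2009.
Examination Delay Credit: +858 days → 16 February 2012.
Applicant Delay Offset: −354 days → 27 February 2011.

2011-02-27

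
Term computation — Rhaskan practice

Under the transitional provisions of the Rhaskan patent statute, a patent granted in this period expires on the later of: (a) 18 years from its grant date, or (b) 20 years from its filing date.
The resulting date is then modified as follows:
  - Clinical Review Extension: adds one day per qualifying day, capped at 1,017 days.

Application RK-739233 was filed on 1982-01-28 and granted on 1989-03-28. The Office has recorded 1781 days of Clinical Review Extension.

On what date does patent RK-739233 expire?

January 8, 2010

(a) grant + 18 years → 28 March 2007.
(b) filing + 20 years → 28 January 2002.
Later of the two: 28 March 2007.
Clinical Review Extension: 1781 days claimed exceeds the 1017-day cap, so +1017 days → 8 January 2010.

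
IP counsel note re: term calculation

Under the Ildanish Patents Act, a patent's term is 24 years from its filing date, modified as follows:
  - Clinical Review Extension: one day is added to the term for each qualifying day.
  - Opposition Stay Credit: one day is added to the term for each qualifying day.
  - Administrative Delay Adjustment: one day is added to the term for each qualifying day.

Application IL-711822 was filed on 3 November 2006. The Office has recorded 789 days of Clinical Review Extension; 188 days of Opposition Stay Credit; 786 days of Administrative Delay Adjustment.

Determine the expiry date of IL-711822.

September 1, 2035

Base term: filing date + 24 years → 3 November 2030.
Clinical Review Extension: +789 days → 31 December 2032.
Opposition Stay Credit: +188 days → 7 July 2033.
Administrative Delay Adjustment: +786 days → 1 September 2035.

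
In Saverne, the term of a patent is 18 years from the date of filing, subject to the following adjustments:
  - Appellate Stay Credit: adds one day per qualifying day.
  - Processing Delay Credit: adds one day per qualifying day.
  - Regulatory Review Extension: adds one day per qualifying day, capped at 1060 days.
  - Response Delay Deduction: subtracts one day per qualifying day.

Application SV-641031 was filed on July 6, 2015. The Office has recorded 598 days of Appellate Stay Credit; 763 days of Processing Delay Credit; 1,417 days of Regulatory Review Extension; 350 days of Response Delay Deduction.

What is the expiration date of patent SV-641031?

March 8, 2039

Base term: filing date + 18 years → 6 July 2033.
Appellate Stay Credit: +598 days → 24 February 2035.
Processing Delay Credit: +763 days → 28 March 2037.
Regulatory Review Extension: 1417 days claimed exceeds the 1060-day cap, so +1060 days → 21 February 2040.
Response Delay Deduction: −350 days → 8 March 2039.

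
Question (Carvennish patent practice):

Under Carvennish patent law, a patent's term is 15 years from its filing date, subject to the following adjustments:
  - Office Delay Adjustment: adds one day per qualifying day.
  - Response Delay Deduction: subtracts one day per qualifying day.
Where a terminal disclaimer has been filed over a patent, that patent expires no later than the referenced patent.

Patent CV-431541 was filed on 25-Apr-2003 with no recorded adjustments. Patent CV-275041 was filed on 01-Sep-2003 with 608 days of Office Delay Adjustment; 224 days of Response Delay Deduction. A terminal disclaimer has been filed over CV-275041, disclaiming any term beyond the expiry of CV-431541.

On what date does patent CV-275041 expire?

Natural term of CV-275041:
  Base: filing + 15 years → 1 September 2018.
  Office Delay Adjustment: +608 days → 1 May 2020.
  Response Delay Deduction: −224 days → 20 September 2019.
Expiry of referenced patent CV-431541:
  Base: filing + 15 years → 25 April 2018.
Terminal disclaimer: CV-275041 expires on the earlier of 20 September 2019 and 25 April 2018.

2018-04-25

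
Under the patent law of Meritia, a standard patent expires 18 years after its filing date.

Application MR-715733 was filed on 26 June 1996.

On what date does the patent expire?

2014-06-26

Filing date + 18 years → 26 June 2014.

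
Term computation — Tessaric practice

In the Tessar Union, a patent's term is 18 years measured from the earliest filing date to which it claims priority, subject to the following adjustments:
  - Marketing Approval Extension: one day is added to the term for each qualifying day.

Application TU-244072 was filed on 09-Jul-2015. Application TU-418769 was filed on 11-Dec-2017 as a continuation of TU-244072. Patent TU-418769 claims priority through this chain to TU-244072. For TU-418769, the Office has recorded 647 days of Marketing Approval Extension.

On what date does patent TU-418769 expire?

2035-04-17

Earliest priority filing: 9 July 2015.
Base term: 9 July 2015 + 18 years → 9 July 2033.
Marketing Approval Extension: +647 days → 17 April 2035.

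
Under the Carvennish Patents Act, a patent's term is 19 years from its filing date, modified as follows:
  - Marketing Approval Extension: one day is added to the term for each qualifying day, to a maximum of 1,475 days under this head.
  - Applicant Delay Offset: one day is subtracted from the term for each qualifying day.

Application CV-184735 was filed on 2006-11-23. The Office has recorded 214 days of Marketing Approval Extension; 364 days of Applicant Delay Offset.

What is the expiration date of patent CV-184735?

June 26, 2025

Base term: filing date + 19 years → 23 November 2025.
Marketing Approval Extension: 214 days (within the 1475-day cap) → +214 days → 25 June 2026.
Applicant Delay Offset: −364 days → 26 June 2025.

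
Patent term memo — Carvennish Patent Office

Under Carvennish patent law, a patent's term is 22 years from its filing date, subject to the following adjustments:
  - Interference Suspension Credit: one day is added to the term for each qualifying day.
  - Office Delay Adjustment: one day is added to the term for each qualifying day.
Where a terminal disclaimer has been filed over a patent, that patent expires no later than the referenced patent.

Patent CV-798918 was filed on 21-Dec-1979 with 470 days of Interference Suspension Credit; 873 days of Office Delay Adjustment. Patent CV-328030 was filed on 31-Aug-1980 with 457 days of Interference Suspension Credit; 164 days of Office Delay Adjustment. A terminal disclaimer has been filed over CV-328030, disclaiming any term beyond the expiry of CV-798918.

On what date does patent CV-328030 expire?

May 13, 2004

Natural term of CV-328030:
  Base: filing + 22 years → 31 August 2002.
  Interference Suspension Credit: +457 days → 1 December 2003.
  Office Delay Adjustment: +164 days → 13 May 2004.
Expiry of referenced patent CV-798918:
  Base: filing + 22 years → 21 December 2001.
  Interference Suspension Credit: +470 days → 5 April 2003.
  Office Delay Adjustment: +873 days → 25 August 2005.
Terminal disclaimer: CV-328030 expires on the earlier of 13 May 2004 and 25 August 2005.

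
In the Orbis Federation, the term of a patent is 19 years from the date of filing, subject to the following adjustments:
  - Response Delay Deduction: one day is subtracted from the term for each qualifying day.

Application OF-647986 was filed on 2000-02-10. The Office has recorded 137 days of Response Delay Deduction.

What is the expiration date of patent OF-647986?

Base term: filing date + 19 years → 10 February 2019.
Response Delay Deduction: −137 days → 26 September 2018.

2018-09-26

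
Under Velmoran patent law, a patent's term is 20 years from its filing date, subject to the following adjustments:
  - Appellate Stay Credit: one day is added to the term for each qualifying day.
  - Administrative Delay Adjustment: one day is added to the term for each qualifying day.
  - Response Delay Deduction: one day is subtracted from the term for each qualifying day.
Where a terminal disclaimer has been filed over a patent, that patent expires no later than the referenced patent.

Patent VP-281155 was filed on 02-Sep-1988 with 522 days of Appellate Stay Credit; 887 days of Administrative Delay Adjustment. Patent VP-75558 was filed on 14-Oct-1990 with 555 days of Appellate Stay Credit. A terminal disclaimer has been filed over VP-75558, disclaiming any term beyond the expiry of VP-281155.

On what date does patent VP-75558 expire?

April 21, 2012

Natural term of VP-75558:
  Base: filing + 20 years → 14 October 2010.
  Appellate Stay Credit: +555 days → 21 April 2012.
Expiry of referenced patent VP-281155:
  Base: filing + 20 years → 2 September 2008.
  Appellate Stay Credit: +522 days → 6 February 2010.
  Administrative Delay Adjustment: +887 days → 12 July 2012.
Terminal disclaimer: VP-75558 expires on the earlier of 21 April 2012 and 12 July 2012.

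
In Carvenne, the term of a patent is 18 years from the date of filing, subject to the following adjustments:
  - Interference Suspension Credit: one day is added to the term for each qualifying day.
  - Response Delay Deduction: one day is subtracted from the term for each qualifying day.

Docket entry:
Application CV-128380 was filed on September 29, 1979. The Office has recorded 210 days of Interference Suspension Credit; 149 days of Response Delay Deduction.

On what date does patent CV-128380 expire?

Base term: filing date + 18 years → 29 September 1997.
Interference Suspension Credit: +210 days → 27 April 1998.
Response Delay Deduction: −149 days → 29 November 1997.

November 29, 1997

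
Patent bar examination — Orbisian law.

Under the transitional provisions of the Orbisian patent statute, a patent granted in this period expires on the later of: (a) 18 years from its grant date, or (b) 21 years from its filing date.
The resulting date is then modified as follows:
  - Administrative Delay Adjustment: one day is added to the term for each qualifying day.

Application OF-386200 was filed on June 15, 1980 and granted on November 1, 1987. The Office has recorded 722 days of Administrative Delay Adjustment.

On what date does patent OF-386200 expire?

2007-10-24

(a) grant + 18 years → 1 November 2005.
(b) filing + 21 years → 15 June 2001.
Later of the two: 1 November 2005.
Administrative Delay Adjustment: +722 days → 24 October 2007.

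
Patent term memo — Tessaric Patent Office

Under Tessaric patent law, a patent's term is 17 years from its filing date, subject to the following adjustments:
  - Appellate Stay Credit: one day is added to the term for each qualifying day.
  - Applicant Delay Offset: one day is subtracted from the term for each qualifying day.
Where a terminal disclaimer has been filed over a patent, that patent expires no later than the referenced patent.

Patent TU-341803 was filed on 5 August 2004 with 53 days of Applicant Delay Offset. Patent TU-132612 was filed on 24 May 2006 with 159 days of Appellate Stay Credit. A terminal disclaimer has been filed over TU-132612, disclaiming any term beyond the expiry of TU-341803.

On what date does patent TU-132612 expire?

Natural term of TU-132612:
  Base: filing + 17 years → 24 May 2023.
  Appellate Stay Credit: +159 days → 30 October 2023.
Expiry of referenced patent TU-341803:
  Base: filing + 17 years → 5 August 2021.
  Applicant Delay Offset: −53 days → 13 June 2021.
Terminal disclaimer: TU-132612 expires on the earlier of 30 October 2023 and 13 June 2021.

June 13, 2021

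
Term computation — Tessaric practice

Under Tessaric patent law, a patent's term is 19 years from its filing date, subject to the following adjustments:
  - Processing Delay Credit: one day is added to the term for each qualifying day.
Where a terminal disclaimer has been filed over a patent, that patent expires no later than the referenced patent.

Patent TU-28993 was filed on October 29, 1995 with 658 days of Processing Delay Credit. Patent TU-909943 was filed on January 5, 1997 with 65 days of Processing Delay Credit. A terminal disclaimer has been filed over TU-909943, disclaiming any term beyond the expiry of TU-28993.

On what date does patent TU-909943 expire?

2016-03-10

Natural term of TU-909943:
  Base: filing + 19 years → 5 January 2016.
  Processing Delay Credit: +65 days → 10 March 2016.
Expiry of referenced patent TU-28993:
  Base: filing + 19 years → 29 October 2014.
  Processing Delay Credit: +658 days → 17 August 2016.
Terminal disclaimer: TU-909943 expires on the earlier of 10 March 2016 and 17 August 2016.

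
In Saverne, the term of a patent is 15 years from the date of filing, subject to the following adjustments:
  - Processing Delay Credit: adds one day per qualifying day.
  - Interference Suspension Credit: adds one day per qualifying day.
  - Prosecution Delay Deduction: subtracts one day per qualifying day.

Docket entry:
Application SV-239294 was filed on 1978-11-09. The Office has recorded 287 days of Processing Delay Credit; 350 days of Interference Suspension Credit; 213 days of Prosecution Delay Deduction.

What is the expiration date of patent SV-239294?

Base term: filing date + 15 years → 9 November 1993.
Processing Delay Credit: +287 days → 23 August 1994.
Interference Suspension Credit: +350 days → 8 August 1995.
Prosecution Delay Deduction: −213 days → 7 January 1995.

January 7, 1995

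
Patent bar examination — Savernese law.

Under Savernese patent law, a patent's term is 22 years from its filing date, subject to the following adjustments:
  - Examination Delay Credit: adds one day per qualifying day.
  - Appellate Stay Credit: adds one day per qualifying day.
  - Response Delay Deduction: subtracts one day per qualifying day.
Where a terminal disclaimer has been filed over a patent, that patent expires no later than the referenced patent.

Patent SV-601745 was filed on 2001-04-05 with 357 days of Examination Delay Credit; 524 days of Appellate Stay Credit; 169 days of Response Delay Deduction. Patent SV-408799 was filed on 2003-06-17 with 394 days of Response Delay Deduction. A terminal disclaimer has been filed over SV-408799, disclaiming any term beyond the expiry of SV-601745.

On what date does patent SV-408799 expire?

May 19, 2024

Natural term of SV-408799:
  Base: filing + 22 years → 17 June 2025.
  Response Delay Deduction: −394 days → 19 May 2024.
Expiry of referenced patent SV-601745:
  Base: filing + 22 years → 5 April 2023.
  Examination Delay Credit: +357 days → 27 March 2024.
  Appellate Stay Credit: +524 days → 2 September 2025.
  Response Delay Deduction: −169 days → 17 March 2025.
Terminal disclaimer: SV-408799 expires on the earlier of 19 May 2024 and 17 March 2025.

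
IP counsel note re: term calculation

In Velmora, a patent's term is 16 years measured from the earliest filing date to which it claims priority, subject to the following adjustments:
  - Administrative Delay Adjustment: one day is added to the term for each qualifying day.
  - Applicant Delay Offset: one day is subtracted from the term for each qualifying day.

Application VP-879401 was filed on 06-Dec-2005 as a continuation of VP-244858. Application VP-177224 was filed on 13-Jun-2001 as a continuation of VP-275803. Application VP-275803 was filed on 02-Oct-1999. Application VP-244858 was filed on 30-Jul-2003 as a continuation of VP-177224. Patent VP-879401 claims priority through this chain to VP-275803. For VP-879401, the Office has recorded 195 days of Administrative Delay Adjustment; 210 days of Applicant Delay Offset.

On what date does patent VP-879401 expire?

September 17, 2015

Earliest priority filing: 2 October 1999.
Base term: 2 October 1999 + 16 years → 2 October 2015.
Administrative Delay Adjustment: +195 days → 14 April 2016.
Applicant Delay Offset: −210 days → 17 September 2015.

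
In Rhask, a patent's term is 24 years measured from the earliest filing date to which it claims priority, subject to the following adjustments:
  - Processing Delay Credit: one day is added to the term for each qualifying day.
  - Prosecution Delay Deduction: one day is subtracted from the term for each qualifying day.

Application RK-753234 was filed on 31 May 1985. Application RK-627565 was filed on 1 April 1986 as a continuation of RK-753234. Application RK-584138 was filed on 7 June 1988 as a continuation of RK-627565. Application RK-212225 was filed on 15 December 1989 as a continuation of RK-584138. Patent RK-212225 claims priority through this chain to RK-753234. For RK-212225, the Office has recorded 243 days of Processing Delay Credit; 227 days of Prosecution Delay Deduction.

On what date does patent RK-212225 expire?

June 16, 2009

Earliest priority filing: 31 May 1985.
Base term: 31 May 1985 + 24 years → 31 May 2009.
Processing Delay Credit: +243 days → 29 January 2010.
Prosecution Delay Deduction: −227 days → 16 June 2009.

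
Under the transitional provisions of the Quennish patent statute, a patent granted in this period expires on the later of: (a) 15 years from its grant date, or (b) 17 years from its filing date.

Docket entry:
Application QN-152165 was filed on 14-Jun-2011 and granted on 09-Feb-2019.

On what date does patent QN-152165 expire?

2034-02-09

(a) grant + 15 years → 9 February 2034.
(b) filing + 17 years → 14 June 2028.
Later of the two: 9 February 2034.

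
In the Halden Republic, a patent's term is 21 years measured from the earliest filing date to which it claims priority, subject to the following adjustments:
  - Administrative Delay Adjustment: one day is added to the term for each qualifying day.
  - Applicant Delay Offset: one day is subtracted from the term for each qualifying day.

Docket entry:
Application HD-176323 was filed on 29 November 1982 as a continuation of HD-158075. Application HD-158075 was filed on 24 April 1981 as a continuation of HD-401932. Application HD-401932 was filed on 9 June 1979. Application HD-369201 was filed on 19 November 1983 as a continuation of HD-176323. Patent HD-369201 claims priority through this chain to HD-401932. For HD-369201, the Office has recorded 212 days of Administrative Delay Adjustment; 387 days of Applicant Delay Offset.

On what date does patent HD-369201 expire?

Earliest priority filing: 9 June 1979.
Base term: 9 June 1979 + 21 years → 9 June 2000.
Administrative Delay Adjustment: +212 days → 7 January 2001.
Applicant Delay Offset: −387 days → 17 December 1999.

December 17, 1999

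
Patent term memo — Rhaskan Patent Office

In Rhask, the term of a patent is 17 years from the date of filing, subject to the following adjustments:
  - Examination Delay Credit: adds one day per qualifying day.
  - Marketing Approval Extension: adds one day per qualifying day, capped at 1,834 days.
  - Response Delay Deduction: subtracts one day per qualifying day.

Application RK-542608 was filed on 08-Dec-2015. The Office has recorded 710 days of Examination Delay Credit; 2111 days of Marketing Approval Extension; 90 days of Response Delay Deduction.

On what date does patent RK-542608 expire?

August 28, 2039

Base term: filing date + 17 years → 8 December 2032.
Examination Delay Credit: +710 days → 18 November 2034.
Marketing Approval Extension: 2111 days claimed exceeds the 1834-day cap, so +1834 days → 26 November 2039.
Response Delay Deduction: −90 days → 28 August 2039.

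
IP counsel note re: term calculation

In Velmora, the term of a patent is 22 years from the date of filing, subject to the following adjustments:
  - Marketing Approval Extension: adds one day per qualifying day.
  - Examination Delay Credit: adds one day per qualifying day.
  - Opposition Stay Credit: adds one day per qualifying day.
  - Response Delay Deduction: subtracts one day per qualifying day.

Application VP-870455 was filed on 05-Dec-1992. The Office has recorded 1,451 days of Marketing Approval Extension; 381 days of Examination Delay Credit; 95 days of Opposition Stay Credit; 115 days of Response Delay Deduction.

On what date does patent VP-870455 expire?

Base term: filing date + 22 years → 5 December 2014.
Marketing Approval Extension: +1451 days → 25 November 2018.
Examination Delay Credit: +381 days → 11 December 2019.
Opposition Stay Credit: +95 days → 15 March 2020.
Response Delay Deduction: −115 days → 21 November 2019.

November 21, 2019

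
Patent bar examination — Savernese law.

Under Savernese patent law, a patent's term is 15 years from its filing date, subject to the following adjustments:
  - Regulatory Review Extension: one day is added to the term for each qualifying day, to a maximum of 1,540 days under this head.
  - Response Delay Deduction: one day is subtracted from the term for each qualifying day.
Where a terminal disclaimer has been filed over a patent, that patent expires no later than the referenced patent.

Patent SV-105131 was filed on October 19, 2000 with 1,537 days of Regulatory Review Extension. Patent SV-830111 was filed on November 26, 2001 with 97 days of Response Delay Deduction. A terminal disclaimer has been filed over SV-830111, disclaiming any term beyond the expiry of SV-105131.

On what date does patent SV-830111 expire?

Natural term of SV-830111:
  Base: filing + 15 years → 26 November 2016.
  Response Delay Deduction: −97 days → 21 August 2016.
Expiry of referenced patent SV-105131:
  Base: filing + 15 years → 19 October 2015.
  Regulatory Review Extension: 1537 days (within the 1540-day cap) → +1537 days → 3 January 2020.
Terminal disclaimer: SV-830111 expires on the earlier of 21 August 2016 and 3 January 2020.

August 21, 2016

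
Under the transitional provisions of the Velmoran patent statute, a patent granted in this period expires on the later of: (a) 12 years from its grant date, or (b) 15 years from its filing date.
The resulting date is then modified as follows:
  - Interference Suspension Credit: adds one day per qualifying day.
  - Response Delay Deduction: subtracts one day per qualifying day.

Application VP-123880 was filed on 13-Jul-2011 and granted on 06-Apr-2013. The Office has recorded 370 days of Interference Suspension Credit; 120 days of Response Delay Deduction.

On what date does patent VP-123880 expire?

2027-03-20

(a) grant + 12 years → 6 April 2025.
(b) filing + 15 years → 13 July 2026.
Later of the two: 13 July 2026.
Interference Suspension Credit: +370 days → 18 July 2027.
Response Delay Deduction: −120 days → 20 March 2027.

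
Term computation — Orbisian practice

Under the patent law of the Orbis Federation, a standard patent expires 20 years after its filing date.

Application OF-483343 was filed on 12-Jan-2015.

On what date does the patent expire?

January 12, 2035

Filing date + 20 years → 12 January 2035.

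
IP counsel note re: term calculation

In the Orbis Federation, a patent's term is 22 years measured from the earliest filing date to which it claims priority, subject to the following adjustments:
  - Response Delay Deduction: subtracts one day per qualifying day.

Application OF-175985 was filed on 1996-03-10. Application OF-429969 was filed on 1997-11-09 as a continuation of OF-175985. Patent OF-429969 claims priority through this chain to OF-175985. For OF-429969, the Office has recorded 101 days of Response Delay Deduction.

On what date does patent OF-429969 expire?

Earliest priority filing: 10 March 1996.
Base term: 10 March 1996 + 22 years → 10 March 2018.
Response Delay Deduction: −101 days → 29 November 2017.

2017-11-29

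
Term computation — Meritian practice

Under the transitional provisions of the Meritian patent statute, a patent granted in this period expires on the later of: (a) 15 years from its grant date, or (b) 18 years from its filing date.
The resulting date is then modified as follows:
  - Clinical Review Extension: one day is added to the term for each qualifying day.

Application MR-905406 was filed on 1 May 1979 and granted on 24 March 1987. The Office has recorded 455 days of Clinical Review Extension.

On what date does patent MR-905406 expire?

2003-06-22

(a) grant + 15 years → 24 March 2002.
(b) filing + 18 years → 1 May 1997.
Later of the two: 24 March 2002.
Clinical Review Extension: +455 days → 22 June 2003.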